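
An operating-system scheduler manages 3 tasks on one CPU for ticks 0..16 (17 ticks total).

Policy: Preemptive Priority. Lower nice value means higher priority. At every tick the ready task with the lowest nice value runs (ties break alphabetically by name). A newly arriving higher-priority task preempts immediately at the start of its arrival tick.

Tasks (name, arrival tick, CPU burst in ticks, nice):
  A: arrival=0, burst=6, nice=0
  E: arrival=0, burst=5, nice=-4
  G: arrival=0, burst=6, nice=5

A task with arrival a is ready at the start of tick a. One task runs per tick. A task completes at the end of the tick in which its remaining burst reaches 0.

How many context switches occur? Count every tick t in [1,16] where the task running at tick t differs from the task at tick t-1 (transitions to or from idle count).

context switches = 2

t=0: ready={A,E,G} → run E
t=1: ready={A,E,G} → run E
t=2: ready={A,E,G} → run E
t=3: ready={A,E,G} → run E
t=4: ready={A,E,G} → run E
t=5: ready={A,G} → run A
t=6: ready={A,G} → run A
t=7: ready={A,G} → run A
t=8: ready={A,G} → run A
t=9: ready={A,G} → run A
t=10: ready={A,G} → run A
t=11: ready={G} → run G
t=12: ready={G} → run G
t=13: ready={G} → run G
t=14: ready={G} → run G
t=15: ready={G} → run G
t=16: ready={G} → run G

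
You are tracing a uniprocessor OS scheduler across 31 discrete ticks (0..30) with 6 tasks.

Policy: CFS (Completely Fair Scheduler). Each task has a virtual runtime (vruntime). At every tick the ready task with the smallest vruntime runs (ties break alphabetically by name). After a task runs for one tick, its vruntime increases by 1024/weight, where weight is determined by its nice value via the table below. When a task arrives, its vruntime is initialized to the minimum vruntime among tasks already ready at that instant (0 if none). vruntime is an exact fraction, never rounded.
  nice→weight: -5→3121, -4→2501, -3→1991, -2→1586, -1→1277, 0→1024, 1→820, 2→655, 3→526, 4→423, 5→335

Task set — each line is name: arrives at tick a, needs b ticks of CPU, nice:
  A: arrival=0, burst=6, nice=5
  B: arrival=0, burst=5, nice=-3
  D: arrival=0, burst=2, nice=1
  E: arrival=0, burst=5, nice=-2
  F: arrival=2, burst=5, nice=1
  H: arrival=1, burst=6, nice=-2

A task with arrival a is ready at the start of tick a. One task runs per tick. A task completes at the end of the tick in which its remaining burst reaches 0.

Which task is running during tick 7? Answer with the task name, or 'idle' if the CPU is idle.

running at tick 7 = E

t=0: vr[A=0 B=0 D=0 E=0] → run A
t=1: vr[A=1024/335 B=0 D=0 E=0 H=0] → run B
t=2: vr[A=1024/335 B=1024/1991 D=0 E=0 F=0 H=0] → run D
t=3: vr[A=1024/335 B=1024/1991 D=256/205 E=0 F=0 H=0] → run E
t=4: vr[A=1024/335 B=1024/1991 D=256/205 E=512/793 F=0 H=0] → run F
t=5: vr[A=1024/335 B=1024/1991 D=256/205 E=512/793 F=256/205 H=0] → run H
t=6: vr[A=1024/335 B=1024/1991 D=256/205 E=512/793 F=256/205 H=512/793] → run B
t=7: vr[A=1024/335 B=2048/1991 D=256/205 E=512/793 F=256/205 H=512/793] → run E
t=8: vr[A=1024/335 B=2048/1991 D=256/205 E=1024/793 F=256/205 H=512/793] → run H
t=9: vr[A=1024/335 B=2048/1991 D=256/205 E=1024/793 F=256/205 H=1024/793] → run B
t=10: vr[A=1024/335 B=3072/1991 D=256/205 E=1024/793 F=256/205 H=1024/793] → run D
t=11: vr[A=1024/335 B=3072/1991 E=1024/793 F=256/205 H=1024/793] → run F
t=12: vr[A=1024/335 B=3072/1991 E=1024/793 F=512/205 H=1024/793] → run E
t=13: vr[A=1024/335 B=3072/1991 E=1536/793 F=512/205 H=1024/793] → run H
t=14: vr[A=1024/335 B=3072/1991 E=1536/793 F=512/205 H=1536/793] → run B
t=15: vr[A=1024/335 B=4096/1991 E=1536/793 F=512/205 H=1536/793] → run E
t=16: vr[A=1024/335 B=4096/1991 E=2048/793 F=512/205 H=1536/793] → run H
t=17: vr[A=1024/335 B=4096/1991 E=2048/793 F=512/205 H=2048/793] → run B
t=18: vr[A=1024/335 E=2048/793 F=512/205 H=2048/793] → run F
t=19: vr[A=1024/335 E=2048/793 F=768/205 H=2048/793] → run E
t=20: vr[A=1024/335 F=768/205 H=2048/793] → run H
t=21: vr[A=1024/335 F=768/205 H=2560/793] → run A
t=22: vr[A=2048/335 F=768/205 H=2560/793] → run H
t=23: vr[A=2048/335 F=768/205] → run F
t=24: vr[A=2048/335 F=1024/205] → run F
t=25: vr[A=2048/335] → run A
t=26: vr[A=3072/335] → run A
t=27: vr[A=4096/335] → run A
t=28: vr[A=1024/67] → run A
t=29: (idle)
t=30: (idle)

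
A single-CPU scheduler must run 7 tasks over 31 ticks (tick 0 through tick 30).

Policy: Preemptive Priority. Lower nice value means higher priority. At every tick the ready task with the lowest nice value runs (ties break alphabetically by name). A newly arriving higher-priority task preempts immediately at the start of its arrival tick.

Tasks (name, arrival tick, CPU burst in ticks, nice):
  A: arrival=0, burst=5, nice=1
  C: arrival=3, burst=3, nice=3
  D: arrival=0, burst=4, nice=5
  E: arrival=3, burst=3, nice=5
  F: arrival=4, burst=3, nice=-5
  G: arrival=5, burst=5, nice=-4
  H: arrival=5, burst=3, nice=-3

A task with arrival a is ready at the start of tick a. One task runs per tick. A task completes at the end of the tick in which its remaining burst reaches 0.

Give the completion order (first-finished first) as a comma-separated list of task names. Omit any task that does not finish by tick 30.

t=0: ready={A,D} → run A
t=1: ready={A,D} → run A
t=2: ready={A,D} → run A
t=3: ready={A,C,D,E} → run A
t=4: ready={A,C,D,E,F} → run F
t=5: ready={A,C,D,E,F,G,H} → run F
t=6: ready={A,C,D,E,F,G,H} → run F
t=7: ready={A,C,D,E,G,H} → run G
t=8: ready={A,C,D,E,G,H} → run G
t=9: ready={A,C,D,E,G,H} → run G
t=10: ready={A,C,D,E,G,H} → run G
t=11: ready={A,C,D,E,G,H} → run G
t=12: ready={A,C,D,E,H} → run H
t=13: ready={A,C,D,E,H} → run H
t=14: ready={A,C,D,E,H} → run H
t=15: ready={A,C,D,E} → run A
t=16: ready={C,D,E} → run C
t=17: ready={C,D,E} → run C
t=18: ready={C,D,E} → run C
t=19: ready={D,E} → run D
t=20: ready={D,E} → run D
t=21: ready={D,E} → run D
t=22: ready={D,E} → run D
t=23: ready={E} → run E
t=24: ready={E} → run E
t=25: ready={E} → run E
t=26: (idle)
t=27: (idle)
t=28: (idle)
t=29: (idle)
t=30: (idle)

completion order = F, G, H, A, C, D, E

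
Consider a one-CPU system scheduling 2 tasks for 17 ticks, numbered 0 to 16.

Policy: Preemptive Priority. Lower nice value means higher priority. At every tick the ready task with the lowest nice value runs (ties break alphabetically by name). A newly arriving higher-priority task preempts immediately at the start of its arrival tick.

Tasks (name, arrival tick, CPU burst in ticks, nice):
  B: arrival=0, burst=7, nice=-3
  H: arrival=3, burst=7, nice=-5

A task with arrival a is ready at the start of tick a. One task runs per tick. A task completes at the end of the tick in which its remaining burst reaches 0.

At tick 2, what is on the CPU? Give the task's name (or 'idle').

t=0: ready={B} → run B
t=1: ready={B} → run B
t=2: ready={B} → run B
t=3: ready={B,H} → run H
t=4: ready={B,H} → run H
t=5: ready={B,H} → run H
t=6: ready={B,H} → run H
t=7: ready={B,H} → run H
t=8: ready={B,H} → run H
t=9: ready={B,H} → run H
t=10: ready={B} → run B
t=11: ready={B} → run B
t=12: ready={B} → run B
t=13: ready={B} → run B
t=14: (idle)
t=15: (idle)
t=16: (idle)

running at tick 2 = B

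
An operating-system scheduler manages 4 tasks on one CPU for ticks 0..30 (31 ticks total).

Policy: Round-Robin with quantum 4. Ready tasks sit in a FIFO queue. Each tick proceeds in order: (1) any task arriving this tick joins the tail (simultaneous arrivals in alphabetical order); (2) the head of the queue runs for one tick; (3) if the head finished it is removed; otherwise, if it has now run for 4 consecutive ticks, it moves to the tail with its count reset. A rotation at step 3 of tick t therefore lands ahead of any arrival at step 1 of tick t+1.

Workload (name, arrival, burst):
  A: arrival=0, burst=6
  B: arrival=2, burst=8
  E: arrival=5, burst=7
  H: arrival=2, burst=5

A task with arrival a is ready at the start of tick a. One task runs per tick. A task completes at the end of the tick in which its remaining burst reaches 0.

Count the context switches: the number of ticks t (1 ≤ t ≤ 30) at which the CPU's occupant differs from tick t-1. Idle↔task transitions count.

context switches = 8

t=0: queue=[A] q_used=0 → run A
t=1: queue=[A] q_used=1 → run A
t=2: queue=[A,B,H] q_used=2 → run A
t=3: queue=[A,B,H] q_used=3 → run A
t=4: queue=[B,H,A] q_used=0 → run B
t=5: queue=[B,H,A,E] q_used=1 → run B
t=6: queue=[B,H,A,E] q_used=2 → run B
t=7: queue=[B,H,A,E] q_used=3 → run B
t=8: queue=[H,A,E,B] q_used=0 → run H
t=9: queue=[H,A,E,B] q_used=1 → run H
t=10: queue=[H,A,E,B] q_used=2 → run H
t=11: queue=[H,A,E,B] q_used=3 → run H
t=12: queue=[A,E,B,H] q_used=0 → run A
t=13: queue=[A,E,B,H] q_used=1 → run A
t=14: queue=[E,B,H] q_used=0 → run E
t=15: queue=[E,B,H] q_used=1 → run E
t=16: queue=[E,B,H] q_used=2 → run E
t=17: queue=[E,B,H] q_used=3 → run E
t=18: queue=[B,H,E] q_used=0 → run B
t=19: queue=[B,H,E] q_used=1 → run B
t=20: queue=[B,H,E] q_used=2 → run B
t=21: queue=[B,H,E] q_used=3 → run B
t=22: queue=[H,E] q_used=0 → run H
t=23: queue=[E] q_used=0 → run E
t=24: queue=[E] q_used=1 → run E
t=25: queue=[E] q_used=2 → run E
t=26: (idle)
t=27: (idle)
t=28: (idle)
t=29: (idle)
t=30: (idle)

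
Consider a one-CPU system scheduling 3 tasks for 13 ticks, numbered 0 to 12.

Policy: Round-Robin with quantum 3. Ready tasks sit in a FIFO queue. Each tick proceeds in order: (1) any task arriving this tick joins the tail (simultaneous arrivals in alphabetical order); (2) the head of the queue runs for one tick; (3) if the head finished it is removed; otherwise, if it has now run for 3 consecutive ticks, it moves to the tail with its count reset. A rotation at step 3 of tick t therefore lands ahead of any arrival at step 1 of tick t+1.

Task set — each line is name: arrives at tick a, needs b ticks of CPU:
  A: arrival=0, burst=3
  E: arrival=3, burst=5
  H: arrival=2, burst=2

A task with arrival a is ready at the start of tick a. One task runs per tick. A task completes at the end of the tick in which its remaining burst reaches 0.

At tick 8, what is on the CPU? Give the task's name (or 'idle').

running at tick 8 = E

t=0: queue=[A] q_used=0 → run A
t=1: queue=[A] q_used=1 → run A
t=2: queue=[A,H] q_used=2 → run A
t=3: queue=[H,E] q_used=0 → run H
t=4: queue=[H,E] q_used=1 → run H
t=5: queue=[E] q_used=0 → run E
t=6: queue=[E] q_used=1 → run E
t=7: queue=[E] q_used=2 → run E
t=8: queue=[E] q_used=0 → run E
t=9: queue=[E] q_used=1 → run E
t=10: (idle)
t=11: (idle)
t=12: (idle)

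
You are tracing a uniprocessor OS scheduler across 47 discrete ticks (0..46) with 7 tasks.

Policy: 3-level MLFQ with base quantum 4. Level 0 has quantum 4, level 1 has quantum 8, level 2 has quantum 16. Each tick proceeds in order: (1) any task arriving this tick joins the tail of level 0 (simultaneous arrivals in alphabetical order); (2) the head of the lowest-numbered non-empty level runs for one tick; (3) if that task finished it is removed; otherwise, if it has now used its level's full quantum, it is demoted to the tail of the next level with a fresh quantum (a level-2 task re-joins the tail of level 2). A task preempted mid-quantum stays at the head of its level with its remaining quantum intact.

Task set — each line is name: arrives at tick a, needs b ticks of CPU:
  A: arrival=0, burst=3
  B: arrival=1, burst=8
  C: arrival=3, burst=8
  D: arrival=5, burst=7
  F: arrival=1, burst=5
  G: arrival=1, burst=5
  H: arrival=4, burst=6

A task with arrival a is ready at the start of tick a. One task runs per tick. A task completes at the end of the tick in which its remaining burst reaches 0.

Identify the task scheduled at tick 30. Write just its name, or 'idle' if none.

running at tick 30 = B

t=0: L0/L1/L2 = A/-/- → run A
t=1: L0/L1/L2 = ABFG/-/- → run A
t=2: L0/L1/L2 = ABFG/-/- → run A
t=3: L0/L1/L2 = BFGC/-/- → run B
t=4: L0/L1/L2 = BFGCH/-/- → run B
t=5: L0/L1/L2 = BFGCHD/-/- → run B
t=6: L0/L1/L2 = BFGCHD/-/- → run B
t=7: L0/L1/L2 = FGCHD/B/- → run F
t=8: L0/L1/L2 = FGCHD/B/- → run F
t=9: L0/L1/L2 = FGCHD/B/- → run F
t=10: L0/L1/L2 = FGCHD/B/- → run F
t=11: L0/L1/L2 = GCHD/BF/- → run G
t=12: L0/L1/L2 = GCHD/BF/- → run G
t=13: L0/L1/L2 = GCHD/BF/- → run G
t=14: L0/L1/L2 = GCHD/BF/- → run G
t=15: L0/L1/L2 = CHD/BFG/- → run C
t=16: L0/L1/L2 = CHD/BFG/- → run C
t=17: L0/L1/L2 = CHD/BFG/- → run C
t=18: L0/L1/L2 = CHD/BFG/- → run C
t=19: L0/L1/L2 = HD/BFGC/- → run H
t=20: L0/L1/L2 = HD/BFGC/- → run H
t=21: L0/L1/L2 = HD/BFGC/- → run H
t=22: L0/L1/L2 = HD/BFGC/- → run H
t=23: L0/L1/L2 = D/BFGCH/- → run D
t=24: L0/L1/L2 = D/BFGCH/- → run D
t=25: L0/L1/L2 = D/BFGCH/- → run D
t=26: L0/L1/L2 = D/BFGCH/- → run D
t=27: L0/L1/L2 = -/BFGCHD/- → run B
t=28: L0/L1/L2 = -/BFGCHD/- → run B
t=29: L0/L1/L2 = -/BFGCHD/- → run B
t=30: L0/L1/L2 = -/BFGCHD/- → run B
t=31: L0/L1/L2 = -/FGCHD/- → run F
t=32: L0/L1/L2 = -/GCHD/- → run G
t=33: L0/L1/L2 = -/CHD/- → run C
t=34: L0/L1/L2 = -/CHD/- → run C
t=35: L0/L1/L2 = -/CHD/- → run C
t=36: L0/L1/L2 = -/CHD/- → run C
t=37: L0/L1/L2 = -/HD/- → run H
t=38: L0/L1/L2 = -/HD/- → run H
t=39: L0/L1/L2 = -/D/- → run D
t=40: L0/L1/L2 = -/D/- → run D
t=41: L0/L1/L2 = -/D/- → run D
t=42: (idle)
t=43: (idle)
t=44: (idle)
t=45: (idle)
t=46: (idle)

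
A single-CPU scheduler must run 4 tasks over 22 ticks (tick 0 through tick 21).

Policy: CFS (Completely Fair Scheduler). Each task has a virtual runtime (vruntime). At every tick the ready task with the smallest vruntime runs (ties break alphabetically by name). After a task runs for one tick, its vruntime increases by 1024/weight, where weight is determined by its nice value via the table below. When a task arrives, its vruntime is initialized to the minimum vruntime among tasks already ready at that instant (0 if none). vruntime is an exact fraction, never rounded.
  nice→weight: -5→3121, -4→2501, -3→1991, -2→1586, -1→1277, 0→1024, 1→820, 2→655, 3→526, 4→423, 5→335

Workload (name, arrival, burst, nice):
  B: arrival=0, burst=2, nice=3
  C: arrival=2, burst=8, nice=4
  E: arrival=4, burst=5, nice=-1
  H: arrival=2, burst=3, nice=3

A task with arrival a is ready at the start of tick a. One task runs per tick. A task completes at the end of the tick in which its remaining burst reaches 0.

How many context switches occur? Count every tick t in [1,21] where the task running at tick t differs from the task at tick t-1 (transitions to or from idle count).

t=0: vr[B=0] → run B
t=1: vr[B=512/263] → run B
t=2: vr[C=0 H=0] → run C
t=3: vr[C=1024/423 H=0] → run H
t=4: vr[C=1024/423 E=512/263 H=512/263] → run E
t=5: vr[C=1024/423 E=923136/335851 H=512/263] → run H
t=6: vr[C=1024/423 E=923136/335851 H=1024/263] → run C
t=7: vr[C=2048/423 E=923136/335851 H=1024/263] → run E
t=8: vr[C=2048/423 E=1192448/335851 H=1024/263] → run E
t=9: vr[C=2048/423 E=1461760/335851 H=1024/263] → run H
t=10: vr[C=2048/423 E=1461760/335851] → run E
t=11: vr[C=2048/423 E=1731072/335851] → run C
t=12: vr[C=1024/141 E=1731072/335851] → run E
t=13: vr[C=1024/141] → run C
t=14: vr[C=4096/423] → run C
t=15: vr[C=5120/423] → run C
t=16: vr[C=2048/141] → run C
t=17: vr[C=7168/423] → run C
t=18: (idle)
t=19: (idle)
t=20: (idle)
t=21: (idle)

context switches = 12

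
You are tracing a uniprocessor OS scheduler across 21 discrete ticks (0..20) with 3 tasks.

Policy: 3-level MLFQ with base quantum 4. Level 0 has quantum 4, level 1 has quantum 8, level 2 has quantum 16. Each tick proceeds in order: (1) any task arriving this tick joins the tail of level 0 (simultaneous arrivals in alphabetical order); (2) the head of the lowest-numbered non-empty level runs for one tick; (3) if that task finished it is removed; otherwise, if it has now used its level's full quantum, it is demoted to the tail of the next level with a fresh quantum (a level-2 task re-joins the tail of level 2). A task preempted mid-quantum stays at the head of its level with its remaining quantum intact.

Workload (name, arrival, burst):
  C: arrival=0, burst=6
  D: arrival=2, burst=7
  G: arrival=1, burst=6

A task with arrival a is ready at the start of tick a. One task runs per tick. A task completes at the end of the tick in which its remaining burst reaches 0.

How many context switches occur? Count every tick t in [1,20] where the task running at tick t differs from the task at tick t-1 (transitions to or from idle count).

context switches = 6

t=0: L0/L1/L2 = C/-/- → run C
t=1: L0/L1/L2 = CG/-/- → run C
t=2: L0/L1/L2 = CGD/-/- → run C
t=3: L0/L1/L2 = CGD/-/- → run C
t=4: L0/L1/L2 = GD/C/- → run G
t=5: L0/L1/L2 = GD/C/- → run G
t=6: L0/L1/L2 = GD/C/- → run G
t=7: L0/L1/L2 = GD/C/- → run G
t=8: L0/L1/L2 = D/CG/- → run D
t=9: L0/L1/L2 = D/CG/- → run D
t=10: L0/L1/L2 = D/CG/- → run D
t=11: L0/L1/L2 = D/CG/- → run D
t=12: L0/L1/L2 = -/CGD/- → run C
t=13: L0/L1/L2 = -/CGD/- → run C
t=14: L0/L1/L2 = -/GD/- → run G
t=15: L0/L1/L2 = -/GD/- → run G
t=16: L0/L1/L2 = -/D/- → run D
t=17: L0/L1/L2 = -/D/- → run D
t=18: L0/L1/L2 = -/D/- → run D
t=19: (idle)
t=20: (idle)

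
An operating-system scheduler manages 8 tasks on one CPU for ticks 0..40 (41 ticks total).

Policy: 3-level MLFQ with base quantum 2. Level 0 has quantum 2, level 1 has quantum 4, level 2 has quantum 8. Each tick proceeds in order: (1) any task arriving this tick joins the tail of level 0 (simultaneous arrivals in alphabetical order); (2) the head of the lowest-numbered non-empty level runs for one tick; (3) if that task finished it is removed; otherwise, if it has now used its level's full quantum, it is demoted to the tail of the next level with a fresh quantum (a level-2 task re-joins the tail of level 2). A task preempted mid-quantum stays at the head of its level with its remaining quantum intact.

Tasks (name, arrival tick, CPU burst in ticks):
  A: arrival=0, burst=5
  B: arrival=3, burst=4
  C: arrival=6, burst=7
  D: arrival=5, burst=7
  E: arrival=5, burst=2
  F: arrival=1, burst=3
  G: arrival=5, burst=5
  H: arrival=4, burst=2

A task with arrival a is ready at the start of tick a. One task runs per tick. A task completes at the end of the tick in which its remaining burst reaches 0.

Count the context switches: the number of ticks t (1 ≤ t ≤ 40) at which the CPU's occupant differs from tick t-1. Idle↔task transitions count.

context switches = 16

t=0: L0/L1/L2 = A/-/- → run A
t=1: L0/L1/L2 = AF/-/- → run A
t=2: L0/L1/L2 = F/A/- → run F
t=3: L0/L1/L2 = FB/A/- → run F
t=4: L0/L1/L2 = BH/AF/- → run B
t=5: L0/L1/L2 = BHDEG/AF/- → run B
t=6: L0/L1/L2 = HDEGC/AFB/- → run H
t=7: L0/L1/L2 = HDEGC/AFB/- → run H
t=8: L0/L1/L2 = DEGC/AFB/- → run D
t=9: L0/L1/L2 = DEGC/AFB/- → run D
t=10: L0/L1/L2 = EGC/AFBD/- → run E
t=11: L0/L1/L2 = EGC/AFBD/- → run E
t=12: L0/L1/L2 = GC/AFBD/- → run G
t=13: L0/L1/L2 = GC/AFBD/- → run G
t=14: L0/L1/L2 = C/AFBDG/- → run C
t=15: L0/L1/L2 = C/AFBDG/- → run C
t=16: L0/L1/L2 = -/AFBDGC/- → run A
t=17: L0/L1/L2 = -/AFBDGC/- → run A
t=18: L0/L1/L2 = -/AFBDGC/- → run A
t=19: L0/L1/L2 = -/FBDGC/- → run F
t=20: L0/L1/L2 = -/BDGC/- → run B
t=21: L0/L1/L2 = -/BDGC/- → run B
t=22: L0/L1/L2 = -/DGC/- → run D
t=23: L0/L1/L2 = -/DGC/- → run D
t=24: L0/L1/L2 = -/DGC/- → run D
t=25: L0/L1/L2 = -/DGC/- → run D
t=26: L0/L1/L2 = -/GC/D → run G
t=27: L0/L1/L2 = -/GC/D → run G
t=28: L0/L1/L2 = -/GC/D → run G
t=29: L0/L1/L2 = -/C/D → run C
t=30: L0/L1/L2 = -/C/D → run C
t=31: L0/L1/L2 = -/C/D → run C
t=32: L0/L1/L2 = -/C/D → run C
t=33: L0/L1/L2 = -/-/DC → run D
t=34: L0/L1/L2 = -/-/C → run C
t=35: (idle)
t=36: (idle)
t=37: (idle)
t=38: (idle)
t=39: (idle)
t=40: (idle)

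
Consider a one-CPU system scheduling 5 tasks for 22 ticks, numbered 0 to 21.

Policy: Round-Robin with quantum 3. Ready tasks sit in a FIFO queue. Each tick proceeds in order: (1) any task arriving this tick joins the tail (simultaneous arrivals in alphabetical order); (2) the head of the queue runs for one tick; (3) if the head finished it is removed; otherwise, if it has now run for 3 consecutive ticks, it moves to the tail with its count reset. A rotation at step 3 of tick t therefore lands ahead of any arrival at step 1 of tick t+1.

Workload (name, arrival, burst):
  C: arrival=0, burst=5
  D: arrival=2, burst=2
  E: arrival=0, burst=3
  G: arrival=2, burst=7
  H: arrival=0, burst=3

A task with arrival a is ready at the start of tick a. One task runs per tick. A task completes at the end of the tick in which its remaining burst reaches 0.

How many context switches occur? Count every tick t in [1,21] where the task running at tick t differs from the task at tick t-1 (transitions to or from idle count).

t=0: queue=[C,E,H] q_used=0 → run C
t=1: queue=[C,E,H] q_used=1 → run C
t=2: queue=[C,E,H,D,G] q_used=2 → run C
t=3: queue=[E,H,D,G,C] q_used=0 → run E
t=4: queue=[E,H,D,G,C] q_used=1 → run E
t=5: queue=[E,H,D,G,C] q_used=2 → run E
t=6: queue=[H,D,G,C] q_used=0 → run H
t=7: queue=[H,D,G,C] q_used=1 → run H
t=8: queue=[H,D,G,C] q_used=2 → run H
t=9: queue=[D,G,C] q_used=0 → run D
t=10: queue=[D,G,C] q_used=1 → run D
t=11: queue=[G,C] q_used=0 → run G
t=12: queue=[G,C] q_used=1 → run G
t=13: queue=[G,C] q_used=2 → run G
t=14: queue=[C,G] q_used=0 → run C
t=15: queue=[C,G] q_used=1 → run C
t=16: queue=[G] q_used=0 → run G
t=17: queue=[G] q_used=1 → run G
t=18: queue=[G] q_used=2 → run G
t=19: queue=[G] q_used=0 → run G
t=20: (idle)
t=21: (idle)

context switches = 7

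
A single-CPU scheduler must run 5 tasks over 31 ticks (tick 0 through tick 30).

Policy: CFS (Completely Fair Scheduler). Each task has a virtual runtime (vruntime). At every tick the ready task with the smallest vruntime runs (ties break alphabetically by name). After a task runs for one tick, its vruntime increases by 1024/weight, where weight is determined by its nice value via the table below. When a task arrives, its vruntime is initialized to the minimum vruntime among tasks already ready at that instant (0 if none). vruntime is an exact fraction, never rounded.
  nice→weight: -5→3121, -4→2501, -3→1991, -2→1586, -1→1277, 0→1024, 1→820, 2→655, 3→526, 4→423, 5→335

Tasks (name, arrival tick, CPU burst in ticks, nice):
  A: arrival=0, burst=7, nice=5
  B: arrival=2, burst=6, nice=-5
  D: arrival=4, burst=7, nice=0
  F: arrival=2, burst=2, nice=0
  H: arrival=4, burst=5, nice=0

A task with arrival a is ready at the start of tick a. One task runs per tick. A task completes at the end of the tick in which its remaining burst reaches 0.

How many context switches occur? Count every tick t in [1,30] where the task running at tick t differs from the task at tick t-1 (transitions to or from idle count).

t=0: vr[A=0] → run A
t=1: vr[A=1024/335] → run A
t=2: vr[A=2048/335 B=2048/335 F=2048/335] → run A
t=3: vr[A=3072/335 B=2048/335 F=2048/335] → run B
t=4: vr[A=3072/335 B=6734848/1045535 D=2048/335 F=2048/335 H=2048/335] → run D
t=5: vr[A=3072/335 B=6734848/1045535 D=2383/335 F=2048/335 H=2048/335] → run F
t=6: vr[A=3072/335 B=6734848/1045535 D=2383/335 F=2383/335 H=2048/335] → run H
t=7: vr[A=3072/335 B=6734848/1045535 D=2383/335 F=2383/335 H=2383/335] → run B
t=8: vr[A=3072/335 B=7077888/1045535 D=2383/335 F=2383/335 H=2383/335] → run B
t=9: vr[A=3072/335 B=7420928/1045535 D=2383/335 F=2383/335 H=2383/335] → run B
t=10: vr[A=3072/335 B=7763968/1045535 D=2383/335 F=2383/335 H=2383/335] → run D
t=11: vr[A=3072/335 B=7763968/1045535 D=2718/335 F=2383/335 H=2383/335] → run F
t=12: vr[A=3072/335 B=7763968/1045535 D=2718/335 H=2383/335] → run H
t=13: vr[A=3072/335 B=7763968/1045535 D=2718/335 H=2718/335] → run B
t=14: vr[A=3072/335 B=8107008/1045535 D=2718/335 H=2718/335] → run B
t=15: vr[A=3072/335 D=2718/335 H=2718/335] → run D
t=16: vr[A=3072/335 D=3053/335 H=2718/335] → run H
t=17: vr[A=3072/335 D=3053/335 H=3053/335] → run D
t=18: vr[A=3072/335 D=3388/335 H=3053/335] → run H
t=19: vr[A=3072/335 D=3388/335 H=3388/335] → run A
t=20: vr[A=4096/335 D=3388/335 H=3388/335] → run D
t=21: vr[A=4096/335 D=3723/335 H=3388/335] → run H
t=22: vr[A=4096/335 D=3723/335] → run D
t=23: vr[A=4096/335 D=4058/335] → run D
t=24: vr[A=4096/335] → run A
t=25: vr[A=1024/67] → run A
t=26: vr[A=6144/335] → run A
t=27: (idle)
t=28: (idle)
t=29: (idle)
t=30: (idle)

context switches = 19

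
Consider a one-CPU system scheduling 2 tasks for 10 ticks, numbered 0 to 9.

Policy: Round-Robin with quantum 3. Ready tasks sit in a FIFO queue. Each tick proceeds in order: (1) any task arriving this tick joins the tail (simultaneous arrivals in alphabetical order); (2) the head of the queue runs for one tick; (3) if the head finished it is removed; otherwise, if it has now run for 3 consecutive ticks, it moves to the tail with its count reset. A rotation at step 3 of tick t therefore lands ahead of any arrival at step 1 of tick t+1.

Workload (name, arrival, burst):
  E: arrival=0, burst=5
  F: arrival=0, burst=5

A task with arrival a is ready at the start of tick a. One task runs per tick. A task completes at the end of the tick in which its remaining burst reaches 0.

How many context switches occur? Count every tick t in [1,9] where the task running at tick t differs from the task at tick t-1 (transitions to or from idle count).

t=0: queue=[E,F] q_used=0 → run E
t=1: queue=[E,F] q_used=1 → run E
t=2: queue=[E,F] q_used=2 → run E
t=3: queue=[F,E] q_used=0 → run F
t=4: queue=[F,E] q_used=1 → run F
t=5: queue=[F,E] q_used=2 → run F
t=6: queue=[E,F] q_used=0 → run E
t=7: queue=[E,F] q_used=1 → run E
t=8: queue=[F] q_used=0 → run F
t=9: queue=[F] q_used=1 → run F

context switches = 3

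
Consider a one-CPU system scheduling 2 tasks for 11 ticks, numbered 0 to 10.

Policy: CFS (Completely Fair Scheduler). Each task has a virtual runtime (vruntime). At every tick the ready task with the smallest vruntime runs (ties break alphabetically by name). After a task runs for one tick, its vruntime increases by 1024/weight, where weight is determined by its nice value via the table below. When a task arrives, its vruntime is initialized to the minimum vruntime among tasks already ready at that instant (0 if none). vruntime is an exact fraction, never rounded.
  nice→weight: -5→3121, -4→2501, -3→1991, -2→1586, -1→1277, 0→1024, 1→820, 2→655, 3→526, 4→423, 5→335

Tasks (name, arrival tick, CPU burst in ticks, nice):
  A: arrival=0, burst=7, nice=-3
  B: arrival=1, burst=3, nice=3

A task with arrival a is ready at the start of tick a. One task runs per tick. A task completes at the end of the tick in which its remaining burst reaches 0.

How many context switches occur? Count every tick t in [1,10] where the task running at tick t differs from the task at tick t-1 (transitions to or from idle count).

context switches = 6

t=0: vr[A=0] → run A
t=1: vr[A=1024/1991 B=1024/1991] → run A
t=2: vr[A=2048/1991 B=1024/1991] → run B
t=3: vr[A=2048/1991 B=1288704/523633] → run A
t=4: vr[A=3072/1991 B=1288704/523633] → run A
t=5: vr[A=4096/1991 B=1288704/523633] → run A
t=6: vr[A=5120/1991 B=1288704/523633] → run B
t=7: vr[A=5120/1991 B=2308096/523633] → run A
t=8: vr[A=6144/1991 B=2308096/523633] → run A
t=9: vr[B=2308096/523633] → run B
t=10: (idle)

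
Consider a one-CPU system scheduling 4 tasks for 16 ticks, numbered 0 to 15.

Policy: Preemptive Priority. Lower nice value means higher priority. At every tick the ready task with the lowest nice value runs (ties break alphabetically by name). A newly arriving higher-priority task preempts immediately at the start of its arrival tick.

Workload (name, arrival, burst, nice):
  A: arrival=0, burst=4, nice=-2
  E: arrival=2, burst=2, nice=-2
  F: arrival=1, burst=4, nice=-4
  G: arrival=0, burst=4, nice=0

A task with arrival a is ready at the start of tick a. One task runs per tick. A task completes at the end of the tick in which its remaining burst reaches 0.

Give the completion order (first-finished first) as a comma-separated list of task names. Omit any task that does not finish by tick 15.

t=0: ready={A,G} → run A
t=1: ready={A,F,G} → run F
t=2: ready={A,E,F,G} → run F
t=3: ready={A,E,F,G} → run F
t=4: ready={A,E,F,G} → run F
t=5: ready={A,E,G} → run A
t=6: ready={A,E,G} → run A
t=7: ready={A,E,G} → run A
t=8: ready={E,G} → run E
t=9: ready={E,G} → run E
t=10: ready={G} → run G
t=11: ready={G} → run G
t=12: ready={G} → run G
t=13: ready={G} → run G
t=14: (idle)
t=15: (idle)

completion order = F, A, E, G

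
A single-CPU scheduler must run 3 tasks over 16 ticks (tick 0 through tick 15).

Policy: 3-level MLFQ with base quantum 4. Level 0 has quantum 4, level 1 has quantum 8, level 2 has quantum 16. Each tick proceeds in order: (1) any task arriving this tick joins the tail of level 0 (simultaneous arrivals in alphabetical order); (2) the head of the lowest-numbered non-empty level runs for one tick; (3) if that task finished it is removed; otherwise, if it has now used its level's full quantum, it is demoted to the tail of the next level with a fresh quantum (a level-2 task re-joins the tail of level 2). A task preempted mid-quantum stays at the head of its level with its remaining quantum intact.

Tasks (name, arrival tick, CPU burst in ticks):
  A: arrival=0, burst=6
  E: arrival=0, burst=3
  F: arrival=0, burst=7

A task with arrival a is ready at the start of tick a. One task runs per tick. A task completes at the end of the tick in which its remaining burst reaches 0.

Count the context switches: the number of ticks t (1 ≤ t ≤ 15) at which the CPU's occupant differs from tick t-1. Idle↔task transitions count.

t=0: L0/L1/L2 = AEF/-/- → run A
t=1: L0/L1/L2 = AEF/-/- → run A
t=2: L0/L1/L2 = AEF/-/- → run A
t=3: L0/L1/L2 = AEF/-/- → run A
t=4: L0/L1/L2 = EF/A/- → run E
t=5: L0/L1/L2 = EF/A/- → run E
t=6: L0/L1/L2 = EF/A/- → run E
t=7: L0/L1/L2 = F/A/- → run F
t=8: L0/L1/L2 = F/A/- → run F
t=9: L0/L1/L2 = F/A/- → run F
t=10: L0/L1/L2 = F/A/- → run F
t=11: L0/L1/L2 = -/AF/- → run A
t=12: L0/L1/L2 = -/AF/- → run A
t=13: L0/L1/L2 = -/F/- → run F
t=14: L0/L1/L2 = -/F/- → run F
t=15: L0/L1/L2 = -/F/- → run F

context switches = 4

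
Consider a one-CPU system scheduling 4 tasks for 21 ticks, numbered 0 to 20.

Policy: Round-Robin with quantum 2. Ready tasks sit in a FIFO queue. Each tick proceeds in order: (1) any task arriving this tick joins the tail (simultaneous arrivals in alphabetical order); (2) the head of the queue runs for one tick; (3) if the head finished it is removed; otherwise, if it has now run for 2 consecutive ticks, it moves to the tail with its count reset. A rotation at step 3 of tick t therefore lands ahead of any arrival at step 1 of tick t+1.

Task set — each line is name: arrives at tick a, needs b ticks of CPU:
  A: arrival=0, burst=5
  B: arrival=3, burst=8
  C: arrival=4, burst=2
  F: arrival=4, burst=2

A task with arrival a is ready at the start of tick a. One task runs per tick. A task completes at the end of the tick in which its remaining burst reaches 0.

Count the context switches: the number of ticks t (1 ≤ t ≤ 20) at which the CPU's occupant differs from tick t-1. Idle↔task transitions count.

t=0: queue=[A] q_used=0 → run A
t=1: queue=[A] q_used=1 → run A
t=2: queue=[A] q_used=0 → run A
t=3: queue=[A,B] q_used=1 → run A
t=4: queue=[B,A,C,F] q_used=0 → run B
t=5: queue=[B,A,C,F] q_used=1 → run B
t=6: queue=[A,C,F,B] q_used=0 → run A
t=7: queue=[C,F,B] q_used=0 → run C
t=8: queue=[C,F,B] q_used=1 → run C
t=9: queue=[F,B] q_used=0 → run F
t=10: queue=[F,B] q_used=1 → run F
t=11: queue=[B] q_used=0 → run B
t=12: queue=[B] q_used=1 → run B
t=13: queue=[B] q_used=0 → run B
t=14: queue=[B] q_used=1 → run B
t=15: queue=[B] q_used=0 → run B
t=16: queue=[B] q_used=1 → run B
t=17: (idle)
t=18: (idle)
t=19: (idle)
t=20: (idle)

context switches = 6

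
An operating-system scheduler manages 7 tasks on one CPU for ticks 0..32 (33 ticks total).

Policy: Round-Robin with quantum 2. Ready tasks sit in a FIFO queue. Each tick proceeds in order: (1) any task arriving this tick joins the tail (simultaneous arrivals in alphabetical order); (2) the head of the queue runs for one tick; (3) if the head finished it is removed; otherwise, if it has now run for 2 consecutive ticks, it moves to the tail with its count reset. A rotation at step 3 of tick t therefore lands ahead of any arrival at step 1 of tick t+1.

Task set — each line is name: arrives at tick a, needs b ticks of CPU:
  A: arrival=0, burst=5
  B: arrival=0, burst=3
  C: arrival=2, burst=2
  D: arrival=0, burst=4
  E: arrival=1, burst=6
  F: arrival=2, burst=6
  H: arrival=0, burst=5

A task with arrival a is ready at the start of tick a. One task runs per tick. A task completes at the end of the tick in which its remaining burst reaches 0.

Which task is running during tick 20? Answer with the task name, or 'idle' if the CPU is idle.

t=0: queue=[A,B,D,H] q_used=0 → run A
t=1: queue=[A,B,D,H,E] q_used=1 → run A
t=2: queue=[B,D,H,E,A,C,F] q_used=0 → run B
t=3: queue=[B,D,H,E,A,C,F] q_used=1 → run B
t=4: queue=[D,H,E,A,C,F,B] q_used=0 → run D
t=5: queue=[D,H,E,A,C,F,B] q_used=1 → run D
t=6: queue=[H,E,A,C,F,B,D] q_used=0 → run H
t=7: queue=[H,E,A,C,F,B,D] q_used=1 → run H
t=8: queue=[E,A,C,F,B,D,H] q_used=0 → run E
t=9: queue=[E,A,C,F,B,D,H] q_used=1 → run E
t=10: queue=[A,C,F,B,D,H,E] q_used=0 → run A
t=11: queue=[A,C,F,B,D,H,E] q_used=1 → run A
t=12: queue=[C,F,B,D,H,E,A] q_used=0 → run C
t=13: queue=[C,F,B,D,H,E,A] q_used=1 → run C
t=14: queue=[F,B,D,H,E,A] q_used=0 → run F
t=15: queue=[F,B,D,H,E,A] q_used=1 → run F
t=16: queue=[B,D,H,E,A,F] q_used=0 → run B
t=17: queue=[D,H,E,A,F] q_used=0 → run D
t=18: queue=[D,H,E,A,F] q_used=1 → run D
t=19: queue=[H,E,A,F] q_used=0 → run H
t=20: queue=[H,E,A,F] q_used=1 → run H
t=21: queue=[E,A,F,H] q_used=0 → run E
t=22: queue=[E,A,F,H] q_used=1 → run E
t=23: queue=[A,F,H,E] q_used=0 → run A
t=24: queue=[F,H,E] q_used=0 → run F
t=25: queue=[F,H,E] q_used=1 → run F
t=26: queue=[H,E,F] q_used=0 → run H
t=27: queue=[E,F] q_used=0 → run E
t=28: queue=[E,F] q_used=1 → run E
t=29: queue=[F] q_used=0 → run F
t=30: queue=[F] q_used=1 → run F
t=31: (idle)
t=32: (idle)

running at tick 20 = H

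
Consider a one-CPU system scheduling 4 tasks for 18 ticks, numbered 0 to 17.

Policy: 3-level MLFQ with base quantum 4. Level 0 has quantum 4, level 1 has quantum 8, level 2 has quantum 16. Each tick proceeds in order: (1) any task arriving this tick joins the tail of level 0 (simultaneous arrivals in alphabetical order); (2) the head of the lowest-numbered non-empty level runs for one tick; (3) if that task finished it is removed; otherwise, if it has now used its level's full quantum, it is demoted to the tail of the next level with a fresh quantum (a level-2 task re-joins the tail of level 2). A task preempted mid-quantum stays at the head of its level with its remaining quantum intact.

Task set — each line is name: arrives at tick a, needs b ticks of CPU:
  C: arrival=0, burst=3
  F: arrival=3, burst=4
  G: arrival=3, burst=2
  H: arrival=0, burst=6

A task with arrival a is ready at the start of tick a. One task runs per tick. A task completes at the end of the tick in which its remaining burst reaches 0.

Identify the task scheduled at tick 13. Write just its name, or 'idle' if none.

running at tick 13 = H

t=0: L0/L1/L2 = CH/-/- → run C
t=1: L0/L1/L2 = CH/-/- → run C
t=2: L0/L1/L2 = CH/-/- → run C
t=3: L0/L1/L2 = HFG/-/- → run H
t=4: L0/L1/L2 = HFG/-/- → run H
t=5: L0/L1/L2 = HFG/-/- → run H
t=6: L0/L1/L2 = HFG/-/- → run H
t=7: L0/L1/L2 = FG/H/- → run F
t=8: L0/L1/L2 = FG/H/- → run F
t=9: L0/L1/L2 = FG/H/- → run F
t=10: L0/L1/L2 = FG/H/- → run F
t=11: L0/L1/L2 = G/H/- → run G
t=12: L0/L1/L2 = G/H/- → run G
t=13: L0/L1/L2 = -/H/- → run H
t=14: L0/L1/L2 = -/H/- → run H
t=15: (idle)
t=16: (idle)
t=17: (idle)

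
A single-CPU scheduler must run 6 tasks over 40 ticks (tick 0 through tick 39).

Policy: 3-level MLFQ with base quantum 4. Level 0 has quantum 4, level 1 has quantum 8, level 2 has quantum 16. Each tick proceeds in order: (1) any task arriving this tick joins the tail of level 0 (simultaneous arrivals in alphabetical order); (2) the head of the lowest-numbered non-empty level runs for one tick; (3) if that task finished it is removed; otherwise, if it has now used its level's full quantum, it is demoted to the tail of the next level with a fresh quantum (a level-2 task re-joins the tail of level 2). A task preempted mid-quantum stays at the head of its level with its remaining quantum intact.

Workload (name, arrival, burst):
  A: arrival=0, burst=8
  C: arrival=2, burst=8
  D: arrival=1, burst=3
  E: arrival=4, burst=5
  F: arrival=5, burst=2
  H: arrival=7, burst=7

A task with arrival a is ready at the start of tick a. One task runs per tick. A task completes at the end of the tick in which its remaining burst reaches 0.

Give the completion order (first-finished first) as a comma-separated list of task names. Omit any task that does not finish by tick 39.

completion order = D, F, A, C, E, H

t=0: L0/L1/L2 = A/-/- → run A
t=1: L0/L1/L2 = AD/-/- → run A
t=2: L0/L1/L2 = ADC/-/- → run A
t=3: L0/L1/L2 = ADC/-/- → run A
t=4: L0/L1/L2 = DCE/A/- → run D
t=5: L0/L1/L2 = DCEF/A/- → run D
t=6: L0/L1/L2 = DCEF/A/- → run D
t=7: L0/L1/L2 = CEFH/A/- → run C
t=8: L0/L1/L2 = CEFH/A/- → run C
t=9: L0/L1/L2 = CEFH/A/- → run C
t=10: L0/L1/L2 = CEFH/A/- → run C
t=11: L0/L1/L2 = EFH/AC/- → run E
t=12: L0/L1/L2 = EFH/AC/- → run E
t=13: L0/L1/L2 = EFH/AC/- → run E
t=14: L0/L1/L2 = EFH/AC/- → run E
t=15: L0/L1/L2 = FH/ACE/- → run F
t=16: L0/L1/L2 = FH/ACE/- → run F
t=17: L0/L1/L2 = H/ACE/- → run H
t=18: L0/L1/L2 = H/ACE/- → run H
t=19: L0/L1/L2 = H/ACE/- → run H
t=20: L0/L1/L2 = H/ACE/- → run H
t=21: L0/L1/L2 = -/ACEH/- → run A
t=22: L0/L1/L2 = -/ACEH/- → run A
t=23: L0/L1/L2 = -/ACEH/- → run A
t=24: L0/L1/L2 = -/ACEH/- → run A
t=25: L0/L1/L2 = -/CEH/- → run C
t=26: L0/L1/L2 = -/CEH/- → run C
t=27: L0/L1/L2 = -/CEH/- → run C
t=28: L0/L1/L2 = -/CEH/- → run C
t=29: L0/L1/L2 = -/EH/- → run E
t=30: L0/L1/L2 = -/H/- → run H
t=31: L0/L1/L2 = -/H/- → run H
t=32: L0/L1/L2 = -/H/- → run H
t=33: (idle)
t=34: (idle)
t=35: (idle)
t=36: (idle)
t=37: (idle)
t=38: (idle)
t=39: (idle)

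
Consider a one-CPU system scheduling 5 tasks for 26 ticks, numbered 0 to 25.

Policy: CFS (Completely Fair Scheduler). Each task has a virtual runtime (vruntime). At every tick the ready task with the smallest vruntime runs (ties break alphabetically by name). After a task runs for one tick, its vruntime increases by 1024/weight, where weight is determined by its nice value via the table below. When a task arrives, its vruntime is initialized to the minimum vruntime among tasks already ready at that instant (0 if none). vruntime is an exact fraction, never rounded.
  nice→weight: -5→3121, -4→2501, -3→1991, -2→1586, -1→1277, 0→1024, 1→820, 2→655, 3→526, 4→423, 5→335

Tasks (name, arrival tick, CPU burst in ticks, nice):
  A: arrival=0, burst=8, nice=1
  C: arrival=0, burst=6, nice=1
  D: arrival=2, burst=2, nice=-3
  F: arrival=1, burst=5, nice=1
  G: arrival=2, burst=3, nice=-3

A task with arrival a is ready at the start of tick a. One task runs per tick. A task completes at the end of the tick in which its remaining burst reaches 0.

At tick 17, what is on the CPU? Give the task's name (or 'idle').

running at tick 17 = A

t=0: vr[A=0 C=0] → run A
t=1: vr[A=256/205 C=0 F=0] → run C
t=2: vr[A=256/205 C=256/205 D=0 F=0 G=0] → run D
t=3: vr[A=256/205 C=256/205 D=1024/1991 F=0 G=0] → run F
t=4: vr[A=256/205 C=256/205 D=1024/1991 F=256/205 G=0] → run G
t=5: vr[A=256/205 C=256/205 D=1024/1991 F=256/205 G=1024/1991] → run D
t=6: vr[A=256/205 C=256/205 F=256/205 G=1024/1991] → run G
t=7: vr[A=256/205 C=256/205 F=256/205 G=2048/1991] → run G
t=8: vr[A=256/205 C=256/205 F=256/205] → run A
t=9: vr[A=512/205 C=256/205 F=256/205] → run C
t=10: vr[A=512/205 C=512/205 F=256/205] → run F
t=11: vr[A=512/205 C=512/205 F=512/205] → run A
t=12: vr[A=768/205 C=512/205 F=512/205] → run C
t=13: vr[A=768/205 C=768/205 F=512/205] → run F
t=14: vr[A=768/205 C=768/205 F=768/205] → run A
t=15: vr[A=1024/205 C=768/205 F=768/205] → run C
t=16: vr[A=1024/205 C=1024/205 F=768/205] → run F
t=17: vr[A=1024/205 C=1024/205 F=1024/205] → run A
t=18: vr[A=256/41 C=1024/205 F=1024/205] → run C
t=19: vr[A=256/41 C=256/41 F=1024/205] → run F
t=20: vr[A=256/41 C=256/41] → run A
t=21: vr[A=1536/205 C=256/41] → run C
t=22: vr[A=1536/205] → run A
t=23: vr[A=1792/205] → run A
t=24: (idle)
t=25: (idle)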